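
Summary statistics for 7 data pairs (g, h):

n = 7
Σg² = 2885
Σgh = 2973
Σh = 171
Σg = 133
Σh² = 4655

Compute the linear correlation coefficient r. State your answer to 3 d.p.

r = (nΣgh − ΣgΣh) / √[(nΣg² − (Σg)²)(nΣh² − (Σh)²)]
Numerator: 7×2973 − 133×171 = -1932
Denominator: √[(20195 − 17689)(32585 − 29241)] = √[2506 × 3344] = 2894.8340
r = -1932 / 2894.8340 ≈ -0.667

-0.667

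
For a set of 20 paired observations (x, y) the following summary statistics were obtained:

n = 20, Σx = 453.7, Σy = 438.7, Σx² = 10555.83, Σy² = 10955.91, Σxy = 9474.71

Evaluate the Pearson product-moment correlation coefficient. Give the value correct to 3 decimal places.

r = (nΣxy − ΣxΣy) / √[(nΣx² − (Σx)²)(nΣy² − (Σy)²)]
Numerator: 20×9474.71 − 453.7×438.7 = -9543.99
Denominator: √[(211116.6 − 205843.69)(219118.2 − 192457.69)] = √[5272.91 × 26660.51] = 11856.5792
r = -9543.99 / 11856.5792 ≈ -0.805

-0.805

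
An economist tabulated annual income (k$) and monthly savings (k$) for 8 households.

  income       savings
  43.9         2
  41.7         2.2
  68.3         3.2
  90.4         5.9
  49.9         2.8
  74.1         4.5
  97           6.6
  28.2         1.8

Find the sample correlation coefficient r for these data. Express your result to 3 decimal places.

0.968

n = 8, Σx = 493.5, Σy = 29, Σx² = 34688.21, Σy² = 128.78, Σxy = 2095.59
nΣxy − ΣxΣy = 16764.72 − 14311.5 = 2453.22
nΣx² − (Σx)² = 277505.68 − 243542.25 = 33963.43; nΣy² − (Σy)² = 1030.24 − 841 = 189.24
r = 2453.22 / √(33963.43 × 189.24) = 2453.22 / 2535.2001 ≈ 0.968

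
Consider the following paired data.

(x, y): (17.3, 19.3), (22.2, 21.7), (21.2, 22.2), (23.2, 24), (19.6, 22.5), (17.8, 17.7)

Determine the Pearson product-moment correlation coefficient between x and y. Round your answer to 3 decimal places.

n = 6, Σx = 121.3, Σy = 127.4, Σx² = 2480.81, Σy² = 2731.76, Σxy = 2599.13
nΣxy − ΣxΣy = 15594.78 − 15453.62 = 141.16
nΣx² − (Σx)² = 14884.86 − 14713.69 = 171.17; nΣy² − (Σy)² = 16390.56 − 16230.76 = 159.8
r = 141.16 / √(171.17 × 159.8) = 141.16 / 165.3873 ≈ 0.854

0.854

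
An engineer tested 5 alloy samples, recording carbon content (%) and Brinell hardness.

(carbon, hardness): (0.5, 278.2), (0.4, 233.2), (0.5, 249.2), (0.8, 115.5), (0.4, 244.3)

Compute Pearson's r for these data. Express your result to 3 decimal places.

-0.858

n = 5, Σx = 2.6, Σy = 1120.4, Σx² = 1.46, Σy² = 266900.86, Σxy = 547.1
nΣxy − ΣxΣy = 2735.5 − 2913.04 = -177.54
nΣx² − (Σx)² = 7.3 − 6.76 = 0.54; nΣy² − (Σy)² = 1334504.3 − 1255296.16 = 79208.14
r = -177.54 / √(0.54 × 79208.14) = -177.54 / 206.8149 ≈ -0.858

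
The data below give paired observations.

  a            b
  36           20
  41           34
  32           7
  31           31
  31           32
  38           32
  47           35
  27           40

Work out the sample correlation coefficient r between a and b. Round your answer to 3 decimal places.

0.127

n = 8, Σa = 283, Σb = 231, Σa² = 10305, Σb² = 7439, Σab = 8232
nΣab − ΣaΣb = 65856 − 65373 = 483
nΣa² − (Σa)² = 82440 − 80089 = 2351; nΣb² − (Σb)² = 59512 − 53361 = 6151
r = 483 / √(2351 × 6151) = 483 / 3802.7623 ≈ 0.127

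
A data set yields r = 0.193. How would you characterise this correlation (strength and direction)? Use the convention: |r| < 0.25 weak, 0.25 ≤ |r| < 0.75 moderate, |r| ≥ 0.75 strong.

r = 0.193 > 0 so the relationship is positive.
|r| = 0.193, which falls in the weak range.

weak positive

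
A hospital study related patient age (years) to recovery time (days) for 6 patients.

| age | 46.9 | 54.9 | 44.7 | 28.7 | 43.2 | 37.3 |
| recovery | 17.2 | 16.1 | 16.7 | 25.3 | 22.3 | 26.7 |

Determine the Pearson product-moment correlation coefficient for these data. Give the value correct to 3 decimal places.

n = 6, Σx = 255.7, Σy = 124.3, Σx² = 11292.93, Σy² = 2684.21, Σxy = 5122.44
nΣxy − ΣxΣy = 30734.64 − 31783.51 = -1048.87
nΣx² − (Σx)² = 67757.58 − 65382.49 = 2375.09; nΣy² − (Σy)² = 16105.26 − 15450.49 = 654.77
r = -1048.87 / √(2375.09 × 654.77) = -1048.87 / 1247.0516 ≈ -0.841

-0.841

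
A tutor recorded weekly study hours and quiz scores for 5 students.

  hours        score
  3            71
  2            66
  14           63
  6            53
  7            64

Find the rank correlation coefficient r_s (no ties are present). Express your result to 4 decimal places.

-0.6000

Rank hours: 2, 1, 5, 3, 4
Rank score: 5, 4, 2, 1, 3
d = rank(hours) − rank(score): -3, -3, 3, 2, 1; Σd² = 32
ρ = 1 − 6Σd² / [n(n²−1)] = 1 − 6×32 / (5×24) = 1 − 192/120 ≈ -0.6000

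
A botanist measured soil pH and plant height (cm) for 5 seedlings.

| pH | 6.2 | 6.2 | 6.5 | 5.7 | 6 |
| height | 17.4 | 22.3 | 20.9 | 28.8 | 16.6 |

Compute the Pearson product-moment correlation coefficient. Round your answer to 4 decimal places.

n = 5, Σx = 30.6, Σy = 106, Σx² = 187.62, Σy² = 2341.86, Σxy = 645.75
nΣxy − ΣxΣy = 3228.75 − 3243.6 = -14.85
nΣx² − (Σx)² = 938.1 − 936.36 = 1.74; nΣy² − (Σy)² = 11709.3 − 11236 = 473.3
r = -14.85 / √(1.74 × 473.3) = -14.85 / 28.6974 ≈ -0.5175

-0.5175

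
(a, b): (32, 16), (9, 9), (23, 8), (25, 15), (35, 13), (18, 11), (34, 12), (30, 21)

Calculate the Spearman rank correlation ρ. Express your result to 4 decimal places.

Rank a: 6, 1, 3, 4, 8, 2, 7, 5
Rank b: 7, 2, 1, 6, 5, 3, 4, 8
d = rank(a) − rank(b): -1, -1, 2, -2, 3, -1, 3, -3; Σd² = 38
ρ = 1 − 6Σd² / [n(n²−1)] = 1 − 6×38 / (8×63) = 1 − 228/504 ≈ 0.5476

0.5476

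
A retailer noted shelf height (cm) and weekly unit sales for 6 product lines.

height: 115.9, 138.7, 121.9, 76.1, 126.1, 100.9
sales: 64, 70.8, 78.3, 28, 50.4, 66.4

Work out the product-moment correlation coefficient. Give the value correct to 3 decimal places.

n = 6, Σx = 679.6, Σy = 357.9, Σx² = 79403.34, Σy² = 22972.65, Σxy = 41968.33
nΣxy − ΣxΣy = 251809.98 − 243228.84 = 8581.14
nΣx² − (Σx)² = 476420.04 − 461856.16 = 14563.88; nΣy² − (Σy)² = 137835.9 − 128092.41 = 9743.49
r = 8581.14 / √(14563.88 × 9743.49) = 8581.14 / 11912.3054 ≈ 0.720

0.720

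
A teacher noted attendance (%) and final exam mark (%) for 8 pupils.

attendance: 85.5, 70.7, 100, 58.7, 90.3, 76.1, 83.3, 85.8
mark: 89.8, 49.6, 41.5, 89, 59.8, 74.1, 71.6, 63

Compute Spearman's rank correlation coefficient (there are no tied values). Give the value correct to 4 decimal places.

Rank attendance: 5, 2, 8, 1, 7, 3, 4, 6
Rank mark: 8, 2, 1, 7, 3, 6, 5, 4
d = rank(attendance) − rank(mark): -3, 0, 7, -6, 4, -3, -1, 2; Σd² = 124
ρ = 1 − 6Σd² / [n(n²−1)] = 1 − 6×124 / (8×63) = 1 − 744/504 ≈ -0.4762

-0.4762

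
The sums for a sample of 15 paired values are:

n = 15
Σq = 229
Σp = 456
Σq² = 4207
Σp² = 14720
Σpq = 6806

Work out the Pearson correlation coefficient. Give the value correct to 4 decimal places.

-0.1993

r = (nΣpq − ΣpΣq) / √[(nΣp² − (Σp)²)(nΣq² − (Σq)²)]
Numerator: 15×6806 − 456×229 = -2334
Denominator: √[(220800 − 207936)(63105 − 52441)] = √[12864 × 10664] = 11712.4590
r = -2334 / 11712.4590 ≈ -0.1993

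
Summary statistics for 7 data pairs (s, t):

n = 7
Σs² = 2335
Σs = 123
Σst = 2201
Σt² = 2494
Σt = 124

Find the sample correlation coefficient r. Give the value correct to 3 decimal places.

r = (nΣst − ΣsΣt) / √[(nΣs² − (Σs)²)(nΣt² − (Σt)²)]
Numerator: 7×2201 − 123×124 = 155
Denominator: √[(16345 − 15129)(17458 − 15376)] = √[1216 × 2082] = 1591.1354
r = 155 / 1591.1354 ≈ 0.097

0.097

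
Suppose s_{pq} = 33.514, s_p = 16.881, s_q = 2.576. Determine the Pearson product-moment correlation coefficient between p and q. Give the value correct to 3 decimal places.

0.771

r = Cov(p,q) / (s_p · s_q) = 33.514 / (16.881 × 2.576)
  = 33.514 / 43.4855 ≈ 0.771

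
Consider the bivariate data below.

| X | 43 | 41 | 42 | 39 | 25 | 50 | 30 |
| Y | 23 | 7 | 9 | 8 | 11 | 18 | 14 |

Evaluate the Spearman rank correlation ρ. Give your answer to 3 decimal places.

0.393

Rank X: 6, 4, 5, 3, 1, 7, 2
Rank Y: 7, 1, 3, 2, 4, 6, 5
d = rank(X) − rank(Y): -1, 3, 2, 1, -3, 1, -3; Σd² = 34
ρ = 1 − 6Σd² / [n(n²−1)] = 1 − 6×34 / (7×48) = 1 − 204/336 ≈ 0.393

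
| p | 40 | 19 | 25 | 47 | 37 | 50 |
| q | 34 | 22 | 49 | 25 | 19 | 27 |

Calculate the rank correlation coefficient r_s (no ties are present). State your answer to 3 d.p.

Rank p: 4, 1, 2, 5, 3, 6
Rank q: 5, 2, 6, 3, 1, 4
d = rank(p) − rank(q): -1, -1, -4, 2, 2, 2; Σd² = 30
ρ = 1 − 6Σd² / [n(n²−1)] = 1 − 6×30 / (6×35) = 1 − 180/210 ≈ 0.143

0.143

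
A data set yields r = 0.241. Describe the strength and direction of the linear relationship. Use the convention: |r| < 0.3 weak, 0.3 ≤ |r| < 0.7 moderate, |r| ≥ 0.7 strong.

weak positive

r = 0.241 > 0 so the relationship is positive.
|r| = 0.241, which falls in the weak range.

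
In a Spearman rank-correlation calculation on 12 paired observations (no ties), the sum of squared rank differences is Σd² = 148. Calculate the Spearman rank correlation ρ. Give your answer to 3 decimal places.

ρ = 1 − 6Σd² / [n(n²−1)] = 1 − 6×148 / (12×143)
  = 1 − 888/1716 = 1 − 0.5175 ≈ 0.483

0.483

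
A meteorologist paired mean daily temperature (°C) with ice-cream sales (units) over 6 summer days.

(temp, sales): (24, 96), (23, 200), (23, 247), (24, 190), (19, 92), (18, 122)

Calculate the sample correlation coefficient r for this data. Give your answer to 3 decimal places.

n = 6, Σx = 131, Σy = 947, Σx² = 2895, Σy² = 169673, Σxy = 21089
nΣxy − ΣxΣy = 126534 − 124057 = 2477
nΣx² − (Σx)² = 17370 − 17161 = 209; nΣy² − (Σy)² = 1018038 − 896809 = 121229
r = 2477 / √(209 × 121229) = 2477 / 5033.5734 ≈ 0.492

0.492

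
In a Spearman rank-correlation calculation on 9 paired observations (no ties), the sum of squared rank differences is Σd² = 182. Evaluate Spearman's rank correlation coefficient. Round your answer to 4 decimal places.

ρ = 1 − 6Σd² / [n(n²−1)] = 1 − 6×182 / (9×80)
  = 1 − 1092/720 = 1 − 1.51667 ≈ -0.5167

-0.5167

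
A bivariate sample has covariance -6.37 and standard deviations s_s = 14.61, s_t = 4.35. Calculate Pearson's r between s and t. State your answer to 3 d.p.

r = Cov(s,t) / (s_s · s_t) = -6.37 / (14.61 × 4.35)
  = -6.37 / 63.5535 ≈ -0.100

-0.100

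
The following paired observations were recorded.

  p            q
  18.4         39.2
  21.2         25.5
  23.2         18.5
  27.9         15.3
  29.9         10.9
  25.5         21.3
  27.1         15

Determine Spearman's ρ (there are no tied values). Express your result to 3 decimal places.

-0.929

Rank p: 1, 2, 3, 6, 7, 4, 5
Rank q: 7, 6, 4, 3, 1, 5, 2
d = rank(p) − rank(q): -6, -4, -1, 3, 6, -1, 3; Σd² = 108
ρ = 1 − 6Σd² / [n(n²−1)] = 1 − 6×108 / (7×48) = 1 − 648/336 ≈ -0.929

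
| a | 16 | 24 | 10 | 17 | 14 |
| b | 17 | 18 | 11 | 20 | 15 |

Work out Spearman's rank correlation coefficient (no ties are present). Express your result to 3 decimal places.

Rank a: 3, 5, 1, 4, 2
Rank b: 3, 4, 1, 5, 2
d = rank(a) − rank(b): 0, 1, 0, -1, 0; Σd² = 2
ρ = 1 − 6Σd² / [n(n²−1)] = 1 − 6×2 / (5×24) = 1 − 12/120 ≈ 0.900

0.900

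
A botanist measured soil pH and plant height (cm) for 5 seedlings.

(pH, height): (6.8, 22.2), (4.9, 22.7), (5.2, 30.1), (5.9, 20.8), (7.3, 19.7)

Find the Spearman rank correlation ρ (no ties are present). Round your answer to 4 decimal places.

Rank pH: 4, 1, 2, 3, 5
Rank height: 3, 4, 5, 2, 1
d = rank(pH) − rank(height): 1, -3, -3, 1, 4; Σd² = 36
ρ = 1 − 6Σd² / [n(n²−1)] = 1 − 6×36 / (5×24) = 1 − 216/120 ≈ -0.8000

-0.8000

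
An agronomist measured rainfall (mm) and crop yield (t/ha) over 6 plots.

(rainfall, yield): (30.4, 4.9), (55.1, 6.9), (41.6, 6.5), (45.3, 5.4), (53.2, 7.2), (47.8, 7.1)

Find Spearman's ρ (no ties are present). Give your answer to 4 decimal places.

0.7714

Rank rainfall: 1, 6, 2, 3, 5, 4
Rank yield: 1, 4, 3, 2, 6, 5
d = rank(rainfall) − rank(yield): 0, 2, -1, 1, -1, -1; Σd² = 8
ρ = 1 − 6Σd² / [n(n²−1)] = 1 − 6×8 / (6×35) = 1 − 48/210 ≈ 0.7714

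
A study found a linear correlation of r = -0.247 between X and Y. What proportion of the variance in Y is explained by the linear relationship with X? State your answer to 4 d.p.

r² = (-0.247)² = 0.0610

0.0610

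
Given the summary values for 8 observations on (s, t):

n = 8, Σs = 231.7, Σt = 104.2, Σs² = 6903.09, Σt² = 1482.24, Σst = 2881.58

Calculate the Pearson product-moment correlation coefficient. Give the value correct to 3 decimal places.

r = (nΣst − ΣsΣt) / √[(nΣs² − (Σs)²)(nΣt² − (Σt)²)]
Numerator: 8×2881.58 − 231.7×104.2 = -1090.5
Denominator: √[(55224.72 − 53684.89)(11857.92 − 10857.64)] = √[1539.83 × 1000.28] = 1241.0726
r = -1090.5 / 1241.0726 ≈ -0.879

-0.879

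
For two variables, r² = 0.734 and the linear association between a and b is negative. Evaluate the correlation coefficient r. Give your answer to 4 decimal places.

|r| = √0.734 = 0.8567
The association is negative, so r = −0.8567.

-0.8567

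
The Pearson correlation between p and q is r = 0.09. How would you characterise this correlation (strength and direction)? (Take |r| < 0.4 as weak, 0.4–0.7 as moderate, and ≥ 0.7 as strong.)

weak positive

r = 0.09 > 0 so the relationship is positive.
|r| = 0.09, which falls in the weak range.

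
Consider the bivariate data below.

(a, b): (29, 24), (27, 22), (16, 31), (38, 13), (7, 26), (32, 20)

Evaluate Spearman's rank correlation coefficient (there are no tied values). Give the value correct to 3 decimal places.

Rank a: 4, 3, 2, 6, 1, 5
Rank b: 4, 3, 6, 1, 5, 2
d = rank(a) − rank(b): 0, 0, -4, 5, -4, 3; Σd² = 66
ρ = 1 − 6Σd² / [n(n²−1)] = 1 − 6×66 / (6×35) = 1 − 396/210 ≈ -0.886

-0.886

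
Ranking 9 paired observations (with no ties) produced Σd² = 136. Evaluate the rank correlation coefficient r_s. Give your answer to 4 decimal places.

ρ = 1 − 6Σd² / [n(n²−1)] = 1 − 6×136 / (9×80)
  = 1 − 816/720 = 1 − 1.13333 ≈ -0.1333

-0.1333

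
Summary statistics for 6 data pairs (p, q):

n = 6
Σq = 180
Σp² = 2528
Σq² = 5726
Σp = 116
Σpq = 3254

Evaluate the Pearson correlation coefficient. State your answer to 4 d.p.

r = (nΣpq − ΣpΣq) / √[(nΣp² − (Σp)²)(nΣq² − (Σq)²)]
Numerator: 6×3254 − 116×180 = -1356
Denominator: √[(15168 − 13456)(34356 − 32400)] = √[1712 × 1956] = 1829.9377
r = -1356 / 1829.9377 ≈ -0.7410

-0.7410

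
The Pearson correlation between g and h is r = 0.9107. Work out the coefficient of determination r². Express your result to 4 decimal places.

r² = (0.9107)² = 0.8294

0.8294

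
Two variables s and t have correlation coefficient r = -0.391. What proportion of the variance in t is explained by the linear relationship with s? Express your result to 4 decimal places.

0.1529

r² = (-0.391)² = 0.1529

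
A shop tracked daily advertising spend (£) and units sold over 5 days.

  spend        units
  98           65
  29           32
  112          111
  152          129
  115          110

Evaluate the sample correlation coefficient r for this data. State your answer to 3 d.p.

0.941

n = 5, Σx = 506, Σy = 447, Σx² = 59318, Σy² = 46311, Σxy = 51988
nΣxy − ΣxΣy = 259940 − 226182 = 33758
nΣx² − (Σx)² = 296590 − 256036 = 40554; nΣy² − (Σy)² = 231555 − 199809 = 31746
r = 33758 / √(40554 × 31746) = 33758 / 35880.7369 ≈ 0.941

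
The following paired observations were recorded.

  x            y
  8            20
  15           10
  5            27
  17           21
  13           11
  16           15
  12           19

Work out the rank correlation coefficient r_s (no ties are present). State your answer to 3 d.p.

Rank x: 2, 5, 1, 7, 4, 6, 3
Rank y: 5, 1, 7, 6, 2, 3, 4
d = rank(x) − rank(y): -3, 4, -6, 1, 2, 3, -1; Σd² = 76
ρ = 1 − 6Σd² / [n(n²−1)] = 1 − 6×76 / (7×48) = 1 − 456/336 ≈ -0.357

-0.357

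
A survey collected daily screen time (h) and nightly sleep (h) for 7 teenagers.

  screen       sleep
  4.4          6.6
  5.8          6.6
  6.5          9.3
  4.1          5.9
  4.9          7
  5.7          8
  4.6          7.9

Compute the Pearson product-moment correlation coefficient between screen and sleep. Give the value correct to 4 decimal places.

n = 7, Σx = 36, Σy = 51.3, Σx² = 189.72, Σy² = 383.83, Σxy = 268.2
nΣxy − ΣxΣy = 1877.4 − 1846.8 = 30.6
nΣx² − (Σx)² = 1328.04 − 1296 = 32.04; nΣy² − (Σy)² = 2686.81 − 2631.69 = 55.12
r = 30.6 / √(32.04 × 55.12) = 30.6 / 42.0243 ≈ 0.7281

0.7281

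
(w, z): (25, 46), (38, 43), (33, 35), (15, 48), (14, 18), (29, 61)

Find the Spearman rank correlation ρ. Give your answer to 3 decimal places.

0.086

Rank w: 3, 6, 5, 2, 1, 4
Rank z: 4, 3, 2, 5, 1, 6
d = rank(w) − rank(z): -1, 3, 3, -3, 0, -2; Σd² = 32
ρ = 1 − 6Σd² / [n(n²−1)] = 1 − 6×32 / (6×35) = 1 − 192/210 ≈ 0.086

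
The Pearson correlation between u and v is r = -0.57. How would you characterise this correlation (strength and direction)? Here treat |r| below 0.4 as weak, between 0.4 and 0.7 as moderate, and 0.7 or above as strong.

r = -0.57 < 0 so the relationship is negative.
|r| = 0.57, which falls in the moderate range.

moderate negative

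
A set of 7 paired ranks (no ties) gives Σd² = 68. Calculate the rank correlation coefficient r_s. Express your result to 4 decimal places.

ρ = 1 − 6Σd² / [n(n²−1)] = 1 − 6×68 / (7×48)
  = 1 − 408/336 = 1 − 1.21429 ≈ -0.2143

-0.2143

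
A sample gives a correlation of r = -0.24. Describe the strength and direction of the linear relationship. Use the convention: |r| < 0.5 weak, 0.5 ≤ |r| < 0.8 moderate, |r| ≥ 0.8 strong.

weak negative

r = -0.24 < 0 so the relationship is negative.
|r| = 0.24, which falls in the weak range.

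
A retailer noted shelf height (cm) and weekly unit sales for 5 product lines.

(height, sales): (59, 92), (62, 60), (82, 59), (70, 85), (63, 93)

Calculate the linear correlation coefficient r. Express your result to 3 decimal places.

-0.553

n = 5, Σx = 336, Σy = 389, Σx² = 22918, Σy² = 31419, Σxy = 25795
nΣxy − ΣxΣy = 128975 − 130704 = -1729
nΣx² − (Σx)² = 114590 − 112896 = 1694; nΣy² − (Σy)² = 157095 − 151321 = 5774
r = -1729 / √(1694 × 5774) = -1729 / 3127.4840 ≈ -0.553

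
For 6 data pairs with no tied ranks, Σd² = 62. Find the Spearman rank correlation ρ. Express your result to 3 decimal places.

-0.771

ρ = 1 − 6Σd² / [n(n²−1)] = 1 − 6×62 / (6×35)
  = 1 − 372/210 = 1 − 1.7714 ≈ -0.771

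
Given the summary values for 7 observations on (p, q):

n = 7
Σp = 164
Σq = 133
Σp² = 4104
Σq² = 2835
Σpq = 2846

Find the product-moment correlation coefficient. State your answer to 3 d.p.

-0.951

r = (nΣpq − ΣpΣq) / √[(nΣp² − (Σp)²)(nΣq² − (Σq)²)]
Numerator: 7×2846 − 164×133 = -1890
Denominator: √[(28728 − 26896)(19845 − 17689)] = √[1832 × 2156] = 1987.4084
r = -1890 / 1987.4084 ≈ -0.951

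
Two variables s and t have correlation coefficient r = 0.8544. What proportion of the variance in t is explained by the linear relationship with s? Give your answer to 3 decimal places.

r² = (0.8544)² = 0.730

0.730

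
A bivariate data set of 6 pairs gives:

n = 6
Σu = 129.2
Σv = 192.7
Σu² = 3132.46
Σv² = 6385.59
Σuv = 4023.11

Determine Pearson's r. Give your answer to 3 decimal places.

-0.481

r = (nΣuv − ΣuΣv) / √[(nΣu² − (Σu)²)(nΣv² − (Σv)²)]
Numerator: 6×4023.11 − 129.2×192.7 = -758.18
Denominator: √[(18794.76 − 16692.64)(38313.54 − 37133.29)] = √[2102.12 × 1180.25] = 1575.1277
r = -758.18 / 1575.1277 ≈ -0.481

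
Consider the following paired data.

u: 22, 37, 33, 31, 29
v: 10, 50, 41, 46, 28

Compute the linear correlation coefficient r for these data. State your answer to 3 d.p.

0.945

n = 5, Σu = 152, Σv = 175, Σu² = 4744, Σv² = 7181, Σuv = 5661
nΣuv − ΣuΣv = 28305 − 26600 = 1705
nΣu² − (Σu)² = 23720 − 23104 = 616; nΣv² − (Σv)² = 35905 − 30625 = 5280
r = 1705 / √(616 × 5280) = 1705 / 1803.4633 ≈ 0.945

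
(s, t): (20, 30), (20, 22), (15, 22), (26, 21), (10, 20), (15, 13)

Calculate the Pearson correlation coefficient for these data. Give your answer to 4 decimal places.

0.3304

n = 6, Σs = 106, Σt = 128, Σs² = 2026, Σt² = 2878, Σst = 2311
nΣst − ΣsΣt = 13866 − 13568 = 298
nΣs² − (Σs)² = 12156 − 11236 = 920; nΣt² − (Σt)² = 17268 − 16384 = 884
r = 298 / √(920 × 884) = 298 / 901.8204 ≈ 0.3304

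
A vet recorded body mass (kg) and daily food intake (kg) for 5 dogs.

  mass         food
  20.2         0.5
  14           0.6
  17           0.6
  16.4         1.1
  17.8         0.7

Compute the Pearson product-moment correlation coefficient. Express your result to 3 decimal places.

-0.275

n = 5, Σx = 85.4, Σy = 3.5, Σx² = 1478.84, Σy² = 2.67, Σxy = 59.2
nΣxy − ΣxΣy = 296 − 298.9 = -2.9
nΣx² − (Σx)² = 7394.2 − 7293.16 = 101.04; nΣy² − (Σy)² = 13.35 − 12.25 = 1.1
r = -2.9 / √(101.04 × 1.1) = -2.9 / 10.5425 ≈ -0.275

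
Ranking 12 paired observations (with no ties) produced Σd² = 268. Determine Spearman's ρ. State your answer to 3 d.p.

ρ = 1 − 6Σd² / [n(n²−1)] = 1 − 6×268 / (12×143)
  = 1 − 1608/1716 = 1 − 0.9371 ≈ 0.063

0.063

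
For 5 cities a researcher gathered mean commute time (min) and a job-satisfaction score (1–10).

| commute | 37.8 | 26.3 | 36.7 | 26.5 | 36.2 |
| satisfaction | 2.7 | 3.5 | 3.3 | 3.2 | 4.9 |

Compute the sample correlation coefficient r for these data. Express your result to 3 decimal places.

n = 5, Σx = 163.5, Σy = 17.6, Σx² = 5480.11, Σy² = 64.68, Σxy = 577.4
nΣxy − ΣxΣy = 2887 − 2877.6 = 9.4
nΣx² − (Σx)² = 27400.55 − 26732.25 = 668.3; nΣy² − (Σy)² = 323.4 − 309.76 = 13.64
r = 9.4 / √(668.3 × 13.64) = 9.4 / 95.4757 ≈ 0.098

0.098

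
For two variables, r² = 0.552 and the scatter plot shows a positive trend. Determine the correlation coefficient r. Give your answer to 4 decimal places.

|r| = √0.552 = 0.7430
The association is positive, so r = 0.7430.

0.7430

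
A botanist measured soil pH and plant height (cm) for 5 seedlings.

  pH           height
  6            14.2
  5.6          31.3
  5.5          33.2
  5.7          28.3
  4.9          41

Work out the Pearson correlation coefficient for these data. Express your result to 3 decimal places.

n = 5, Σx = 27.7, Σy = 148, Σx² = 154.11, Σy² = 4765.46, Σxy = 805.29
nΣxy − ΣxΣy = 4026.45 − 4099.6 = -73.15
nΣx² − (Σx)² = 770.55 − 767.29 = 3.26; nΣy² − (Σy)² = 23827.3 − 21904 = 1923.3
r = -73.15 / √(3.26 × 1923.3) = -73.15 / 79.1831 ≈ -0.924

-0.924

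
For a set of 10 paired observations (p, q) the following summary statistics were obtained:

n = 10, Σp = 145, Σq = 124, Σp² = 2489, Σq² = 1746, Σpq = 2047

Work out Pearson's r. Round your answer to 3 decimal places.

r = (nΣpq − ΣpΣq) / √[(nΣp² − (Σp)²)(nΣq² − (Σq)²)]
Numerator: 10×2047 − 145×124 = 2490
Denominator: √[(24890 − 21025)(17460 − 15376)] = √[3865 × 2084] = 2838.0733
r = 2490 / 2838.0733 ≈ 0.877

0.877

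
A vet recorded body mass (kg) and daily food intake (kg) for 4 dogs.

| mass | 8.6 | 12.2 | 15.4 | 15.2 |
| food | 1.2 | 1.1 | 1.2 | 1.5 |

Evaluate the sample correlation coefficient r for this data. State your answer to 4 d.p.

n = 4, Σx = 51.4, Σy = 5, Σx² = 691, Σy² = 6.34, Σxy = 65.02
nΣxy − ΣxΣy = 260.08 − 257 = 3.08
nΣx² − (Σx)² = 2764 − 2641.96 = 122.04; nΣy² − (Σy)² = 25.36 − 25 = 0.36
r = 3.08 / √(122.04 × 0.36) = 3.08 / 6.6283 ≈ 0.4647

0.4647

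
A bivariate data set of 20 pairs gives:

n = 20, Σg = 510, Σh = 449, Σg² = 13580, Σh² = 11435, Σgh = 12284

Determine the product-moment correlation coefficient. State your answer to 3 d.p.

0.945

r = (nΣgh − ΣgΣh) / √[(nΣg² − (Σg)²)(nΣh² − (Σh)²)]
Numerator: 20×12284 − 510×449 = 16690
Denominator: √[(271600 − 260100)(228700 − 201601)] = √[11500 × 27099] = 17653.2858
r = 16690 / 17653.2858 ≈ 0.945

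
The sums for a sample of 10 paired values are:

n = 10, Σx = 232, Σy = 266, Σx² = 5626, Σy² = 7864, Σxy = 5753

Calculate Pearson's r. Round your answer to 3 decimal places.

r = (nΣxy − ΣxΣy) / √[(nΣx² − (Σx)²)(nΣy² − (Σy)²)]
Numerator: 10×5753 − 232×266 = -4182
Denominator: √[(56260 − 53824)(78640 − 70756)] = √[2436 × 7884] = 4382.3993
r = -4182 / 4382.3993 ≈ -0.954

-0.954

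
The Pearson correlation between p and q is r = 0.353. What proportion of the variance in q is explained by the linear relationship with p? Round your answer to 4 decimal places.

r² = (0.353)² = 0.1246

0.1246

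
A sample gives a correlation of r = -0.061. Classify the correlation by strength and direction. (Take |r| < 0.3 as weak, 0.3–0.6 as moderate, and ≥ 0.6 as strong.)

r = -0.061 < 0 so the relationship is negative.
|r| = 0.061, which falls in the weak range.

weak negative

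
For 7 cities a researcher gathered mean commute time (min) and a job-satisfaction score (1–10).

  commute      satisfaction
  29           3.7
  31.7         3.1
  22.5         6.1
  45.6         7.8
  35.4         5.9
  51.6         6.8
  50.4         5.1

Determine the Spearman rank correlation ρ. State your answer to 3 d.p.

0.393

Rank commute: 2, 3, 1, 5, 4, 7, 6
Rank satisfaction: 2, 1, 5, 7, 4, 6, 3
d = rank(commute) − rank(satisfaction): 0, 2, -4, -2, 0, 1, 3; Σd² = 34
ρ = 1 − 6Σd² / [n(n²−1)] = 1 − 6×34 / (7×48) = 1 − 204/336 ≈ 0.393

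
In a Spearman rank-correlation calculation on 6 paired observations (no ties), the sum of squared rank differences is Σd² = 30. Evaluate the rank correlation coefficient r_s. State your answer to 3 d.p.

ρ = 1 − 6Σd² / [n(n²−1)] = 1 − 6×30 / (6×35)
  = 1 − 180/210 = 1 − 0.8571 ≈ 0.143

0.143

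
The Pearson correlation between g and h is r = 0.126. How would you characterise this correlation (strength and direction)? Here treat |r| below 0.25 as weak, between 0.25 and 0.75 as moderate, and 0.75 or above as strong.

r = 0.126 > 0 so the relationship is positive.
|r| = 0.126, which falls in the weak range.

weak positive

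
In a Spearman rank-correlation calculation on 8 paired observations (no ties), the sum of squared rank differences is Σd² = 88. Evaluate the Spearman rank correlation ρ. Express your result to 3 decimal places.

ρ = 1 − 6Σd² / [n(n²−1)] = 1 − 6×88 / (8×63)
  = 1 − 528/504 = 1 − 1.0476 ≈ -0.048

-0.048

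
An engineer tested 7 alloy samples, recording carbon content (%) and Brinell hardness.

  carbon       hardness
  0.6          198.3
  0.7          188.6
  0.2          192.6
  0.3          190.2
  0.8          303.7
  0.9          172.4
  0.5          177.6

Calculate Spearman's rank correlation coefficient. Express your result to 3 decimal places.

Rank carbon: 4, 5, 1, 2, 6, 7, 3
Rank hardness: 6, 3, 5, 4, 7, 1, 2
d = rank(carbon) − rank(hardness): -2, 2, -4, -2, -1, 6, 1; Σd² = 66
ρ = 1 − 6Σd² / [n(n²−1)] = 1 − 6×66 / (7×48) = 1 − 396/336 ≈ -0.179

-0.179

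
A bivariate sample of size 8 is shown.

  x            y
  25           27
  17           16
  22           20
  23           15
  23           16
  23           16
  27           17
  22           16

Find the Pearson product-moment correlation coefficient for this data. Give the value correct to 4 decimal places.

0.3225

n = 8, Σx = 182, Σy = 143, Σx² = 4198, Σy² = 2667, Σxy = 3279
nΣxy − ΣxΣy = 26232 − 26026 = 206
nΣx² − (Σx)² = 33584 − 33124 = 460; nΣy² − (Σy)² = 21336 − 20449 = 887
r = 206 / √(460 × 887) = 206 / 638.7644 ≈ 0.3225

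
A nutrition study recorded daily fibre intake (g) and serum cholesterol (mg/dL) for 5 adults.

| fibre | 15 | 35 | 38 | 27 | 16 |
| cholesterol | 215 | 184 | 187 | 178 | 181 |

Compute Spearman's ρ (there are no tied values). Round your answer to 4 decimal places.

-0.1000

Rank fibre: 1, 4, 5, 3, 2
Rank cholesterol: 5, 3, 4, 1, 2
d = rank(fibre) − rank(cholesterol): -4, 1, 1, 2, 0; Σd² = 22
ρ = 1 − 6Σd² / [n(n²−1)] = 1 − 6×22 / (5×24) = 1 − 132/120 ≈ -0.1000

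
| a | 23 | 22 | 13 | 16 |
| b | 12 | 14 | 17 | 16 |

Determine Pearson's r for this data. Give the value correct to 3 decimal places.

-0.956

n = 4, Σa = 74, Σb = 59, Σa² = 1438, Σb² = 885, Σab = 1061
nΣab − ΣaΣb = 4244 − 4366 = -122
nΣa² − (Σa)² = 5752 − 5476 = 276; nΣb² − (Σb)² = 3540 − 3481 = 59
r = -122 / √(276 × 59) = -122 / 127.6088 ≈ -0.956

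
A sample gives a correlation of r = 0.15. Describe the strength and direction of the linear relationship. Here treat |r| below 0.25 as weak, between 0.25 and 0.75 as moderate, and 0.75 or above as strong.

r = 0.15 > 0 so the relationship is positive.
|r| = 0.15, which falls in the weak range.

weak positive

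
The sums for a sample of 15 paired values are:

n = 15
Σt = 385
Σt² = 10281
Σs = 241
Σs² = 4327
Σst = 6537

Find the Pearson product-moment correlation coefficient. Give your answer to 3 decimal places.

0.824

r = (nΣst − ΣsΣt) / √[(nΣs² − (Σs)²)(nΣt² − (Σt)²)]
Numerator: 15×6537 − 241×385 = 5270
Denominator: √[(64905 − 58081)(154215 − 148225)] = √[6824 × 5990] = 6393.4154
r = 5270 / 6393.4154 ≈ 0.824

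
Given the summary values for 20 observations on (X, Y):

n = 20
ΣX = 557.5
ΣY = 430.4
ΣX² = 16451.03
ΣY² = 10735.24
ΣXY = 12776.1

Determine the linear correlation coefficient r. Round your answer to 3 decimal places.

r = (nΣXY − ΣXΣY) / √[(nΣX² − (ΣX)²)(nΣY² − (ΣY)²)]
Numerator: 20×12776.1 − 557.5×430.4 = 15574
Denominator: √[(329020.6 − 310806.25)(214704.8 − 185244.16)] = √[18214.35 × 29460.64] = 23164.7665
r = 15574 / 23164.7665 ≈ 0.672

0.672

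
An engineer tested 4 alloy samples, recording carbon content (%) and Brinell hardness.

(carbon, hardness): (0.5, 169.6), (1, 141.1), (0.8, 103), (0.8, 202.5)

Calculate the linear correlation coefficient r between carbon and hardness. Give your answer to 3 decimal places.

-0.277

n = 4, Σx = 3.1, Σy = 616.2, Σx² = 2.53, Σy² = 100288.62, Σxy = 470.3
nΣxy − ΣxΣy = 1881.2 − 1910.22 = -29.02
nΣx² − (Σx)² = 10.12 − 9.61 = 0.51; nΣy² − (Σy)² = 401154.48 − 379702.44 = 21452.04
r = -29.02 / √(0.51 × 21452.04) = -29.02 / 104.5970 ≈ -0.277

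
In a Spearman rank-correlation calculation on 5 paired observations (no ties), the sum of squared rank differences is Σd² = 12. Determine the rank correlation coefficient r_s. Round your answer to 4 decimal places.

ρ = 1 − 6Σd² / [n(n²−1)] = 1 − 6×12 / (5×24)
  = 1 − 72/120 = 1 − 0.60000 ≈ 0.4000

0.4000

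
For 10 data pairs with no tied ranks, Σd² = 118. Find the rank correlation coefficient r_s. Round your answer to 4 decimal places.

ρ = 1 − 6Σd² / [n(n²−1)] = 1 − 6×118 / (10×99)
  = 1 − 708/990 = 1 − 0.71515 ≈ 0.2848

0.2848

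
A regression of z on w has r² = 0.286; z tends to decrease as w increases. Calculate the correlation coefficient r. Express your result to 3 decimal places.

-0.535

|r| = √0.286 = 0.535
The association is negative, so r = −0.535.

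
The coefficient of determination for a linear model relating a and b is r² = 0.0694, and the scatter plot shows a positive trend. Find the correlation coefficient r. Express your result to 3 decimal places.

0.263

|r| = √0.0694 = 0.263
The association is positive, so r = 0.263.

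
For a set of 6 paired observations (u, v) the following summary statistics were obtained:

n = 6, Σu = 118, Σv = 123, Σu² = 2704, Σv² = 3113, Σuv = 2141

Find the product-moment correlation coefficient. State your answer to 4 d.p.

r = (nΣuv − ΣuΣv) / √[(nΣu² − (Σu)²)(nΣv² − (Σv)²)]
Numerator: 6×2141 − 118×123 = -1668
Denominator: √[(16224 − 13924)(18678 − 15129)] = √[2300 × 3549] = 2857.0439
r = -1668 / 2857.0439 ≈ -0.5838

-0.5838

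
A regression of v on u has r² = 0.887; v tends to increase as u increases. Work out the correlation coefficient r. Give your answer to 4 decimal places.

|r| = √0.887 = 0.9418
The association is positive, so r = 0.9418.

0.9418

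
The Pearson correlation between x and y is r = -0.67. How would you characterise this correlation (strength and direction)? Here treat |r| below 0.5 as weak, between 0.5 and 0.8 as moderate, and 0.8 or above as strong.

moderate negative

r = -0.67 < 0 so the relationship is negative.
|r| = 0.67, which falls in the moderate range.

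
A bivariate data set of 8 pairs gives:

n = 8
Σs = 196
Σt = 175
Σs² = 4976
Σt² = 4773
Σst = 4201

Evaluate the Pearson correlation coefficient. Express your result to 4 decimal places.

-0.2133

r = (nΣst − ΣsΣt) / √[(nΣs² − (Σs)²)(nΣt² − (Σt)²)]
Numerator: 8×4201 − 196×175 = -692
Denominator: √[(39808 − 38416)(38184 − 30625)] = √[1392 × 7559] = 3243.7830
r = -692 / 3243.7830 ≈ -0.2133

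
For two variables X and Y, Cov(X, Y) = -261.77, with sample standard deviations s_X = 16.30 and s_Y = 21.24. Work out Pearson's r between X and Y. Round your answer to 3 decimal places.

-0.756

r = Cov(X,Y) / (s_X · s_Y) = -261.77 / (16.30 × 21.24)
  = -261.77 / 346.2120 ≈ -0.756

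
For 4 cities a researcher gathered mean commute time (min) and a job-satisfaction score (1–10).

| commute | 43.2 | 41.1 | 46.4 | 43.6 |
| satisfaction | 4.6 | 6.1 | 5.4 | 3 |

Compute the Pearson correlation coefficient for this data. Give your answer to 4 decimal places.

-0.1713

n = 4, Σx = 174.3, Σy = 19.1, Σx² = 7609.37, Σy² = 96.53, Σxy = 830.79
nΣxy − ΣxΣy = 3323.16 − 3329.13 = -5.97
nΣx² − (Σx)² = 30437.48 − 30380.49 = 56.99; nΣy² − (Σy)² = 386.12 − 364.81 = 21.31
r = -5.97 / √(56.99 × 21.31) = -5.97 / 34.8491 ≈ -0.1713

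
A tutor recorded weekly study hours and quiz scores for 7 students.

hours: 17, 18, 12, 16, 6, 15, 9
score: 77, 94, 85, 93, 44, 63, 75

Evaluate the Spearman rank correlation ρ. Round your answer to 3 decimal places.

Rank hours: 6, 7, 3, 5, 1, 4, 2
Rank score: 4, 7, 5, 6, 1, 2, 3
d = rank(hours) − rank(score): 2, 0, -2, -1, 0, 2, -1; Σd² = 14
ρ = 1 − 6Σd² / [n(n²−1)] = 1 − 6×14 / (7×48) = 1 − 84/336 ≈ 0.750

0.750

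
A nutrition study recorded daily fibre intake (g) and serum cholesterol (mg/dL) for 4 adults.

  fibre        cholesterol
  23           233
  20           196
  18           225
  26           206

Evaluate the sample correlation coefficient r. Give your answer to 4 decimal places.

-0.1121

n = 4, Σx = 87, Σy = 860, Σx² = 1929, Σy² = 185766, Σxy = 18685
nΣxy − ΣxΣy = 74740 − 74820 = -80
nΣx² − (Σx)² = 7716 − 7569 = 147; nΣy² − (Σy)² = 743064 − 739600 = 3464
r = -80 / √(147 × 3464) = -80 / 713.5881 ≈ -0.1121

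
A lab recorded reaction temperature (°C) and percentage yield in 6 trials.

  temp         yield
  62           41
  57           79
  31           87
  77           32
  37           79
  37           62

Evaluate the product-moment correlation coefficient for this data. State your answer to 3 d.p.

n = 6, Σx = 301, Σy = 380, Σx² = 16721, Σy² = 26600, Σxy = 17423
nΣxy − ΣxΣy = 104538 − 114380 = -9842
nΣx² − (Σx)² = 100326 − 90601 = 9725; nΣy² − (Σy)² = 159600 − 144400 = 15200
r = -9842 / √(9725 × 15200) = -9842 / 12158.1249 ≈ -0.809

-0.809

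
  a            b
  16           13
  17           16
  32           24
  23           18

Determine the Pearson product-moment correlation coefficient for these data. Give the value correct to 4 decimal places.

0.9764

n = 4, Σa = 88, Σb = 71, Σa² = 2098, Σb² = 1325, Σab = 1662
nΣab − ΣaΣb = 6648 − 6248 = 400
nΣa² − (Σa)² = 8392 − 7744 = 648; nΣb² − (Σb)² = 5300 − 5041 = 259
r = 400 / √(648 × 259) = 400 / 409.6730 ≈ 0.9764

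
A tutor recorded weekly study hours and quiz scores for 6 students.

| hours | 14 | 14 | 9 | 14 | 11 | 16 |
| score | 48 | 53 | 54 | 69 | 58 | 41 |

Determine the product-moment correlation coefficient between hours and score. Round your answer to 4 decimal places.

n = 6, Σx = 78, Σy = 323, Σx² = 1046, Σy² = 17835, Σxy = 4160
nΣxy − ΣxΣy = 24960 − 25194 = -234
nΣx² − (Σx)² = 6276 − 6084 = 192; nΣy² − (Σy)² = 107010 − 104329 = 2681
r = -234 / √(192 × 2681) = -234 / 717.4622 ≈ -0.3261

-0.3261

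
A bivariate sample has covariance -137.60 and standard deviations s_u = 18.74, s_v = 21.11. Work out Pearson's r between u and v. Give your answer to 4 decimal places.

-0.3478

r = Cov(u,v) / (s_u · s_v) = -137.60 / (18.74 × 21.11)
  = -137.60 / 395.6014 ≈ -0.3478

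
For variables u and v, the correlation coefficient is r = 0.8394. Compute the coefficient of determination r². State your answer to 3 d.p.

r² = (0.8394)² = 0.705

0.705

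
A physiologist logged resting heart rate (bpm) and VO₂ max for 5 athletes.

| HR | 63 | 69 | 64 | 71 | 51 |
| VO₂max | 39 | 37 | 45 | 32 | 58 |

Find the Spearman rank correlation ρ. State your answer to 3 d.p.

-0.900

Rank HR: 2, 4, 3, 5, 1
Rank VO₂max: 3, 2, 4, 1, 5
d = rank(HR) − rank(VO₂max): -1, 2, -1, 4, -4; Σd² = 38
ρ = 1 − 6Σd² / [n(n²−1)] = 1 − 6×38 / (5×24) = 1 − 228/120 ≈ -0.900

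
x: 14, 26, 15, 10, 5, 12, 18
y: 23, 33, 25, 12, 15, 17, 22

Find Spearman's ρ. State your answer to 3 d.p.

0.857

Rank x: 4, 7, 5, 2, 1, 3, 6
Rank y: 5, 7, 6, 1, 2, 3, 4
d = rank(x) − rank(y): -1, 0, -1, 1, -1, 0, 2; Σd² = 8
ρ = 1 − 6Σd² / [n(n²−1)] = 1 − 6×8 / (7×48) = 1 − 48/336 ≈ 0.857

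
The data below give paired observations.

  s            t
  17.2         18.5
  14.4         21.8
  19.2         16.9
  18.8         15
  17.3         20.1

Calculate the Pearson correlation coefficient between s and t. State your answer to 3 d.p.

n = 5, Σs = 86.9, Σt = 92.3, Σs² = 1524.57, Σt² = 1732.11, Σst = 1586.33
nΣst − ΣsΣt = 7931.65 − 8020.87 = -89.22
nΣs² − (Σs)² = 7622.85 − 7551.61 = 71.24; nΣt² − (Σt)² = 8660.55 − 8519.29 = 141.26
r = -89.22 / √(71.24 × 141.26) = -89.22 / 100.3163 ≈ -0.889

-0.889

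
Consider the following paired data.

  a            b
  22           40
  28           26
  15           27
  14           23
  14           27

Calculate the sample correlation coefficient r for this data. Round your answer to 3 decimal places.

n = 5, Σa = 93, Σb = 143, Σa² = 1885, Σb² = 4263, Σab = 2713
nΣab − ΣaΣb = 13565 − 13299 = 266
nΣa² − (Σa)² = 9425 − 8649 = 776; nΣb² − (Σb)² = 21315 − 20449 = 866
r = 266 / √(776 × 866) = 266 / 819.7658 ≈ 0.324

0.324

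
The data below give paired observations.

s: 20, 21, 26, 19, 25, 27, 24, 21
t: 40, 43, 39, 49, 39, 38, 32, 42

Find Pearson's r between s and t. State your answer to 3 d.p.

-0.658

n = 8, Σs = 183, Σt = 322, Σs² = 4249, Σt² = 13124, Σst = 7299
nΣst − ΣsΣt = 58392 − 58926 = -534
nΣs² − (Σs)² = 33992 − 33489 = 503; nΣt² − (Σt)² = 104992 − 103684 = 1308
r = -534 / √(503 × 1308) = -534 / 811.1251 ≈ -0.658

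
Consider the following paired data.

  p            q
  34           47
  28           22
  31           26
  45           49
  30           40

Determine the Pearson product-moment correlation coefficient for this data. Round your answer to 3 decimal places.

n = 5, Σp = 168, Σq = 184, Σp² = 5826, Σq² = 7370, Σpq = 6425
nΣpq − ΣpΣq = 32125 − 30912 = 1213
nΣp² − (Σp)² = 29130 − 28224 = 906; nΣq² − (Σq)² = 36850 − 33856 = 2994
r = 1213 / √(906 × 2994) = 1213 / 1646.9863 ≈ 0.736

0.736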